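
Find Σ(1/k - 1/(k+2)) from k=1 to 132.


Telescoping with gap 2: two head and two tail terms survive.
= (1 + 1/2) - (1/133 + 1/134)
= 3/2 - 1/133 - 1/134 = 13233/8911

Sum = 13233/8911


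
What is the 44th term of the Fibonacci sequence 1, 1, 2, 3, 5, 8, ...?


Fibonacci sequence: 1, 1, 2, 3, 5, 8, 13, 21, 34, 55, 89, ...
F(44) = 701408733

F(44) = 701408733


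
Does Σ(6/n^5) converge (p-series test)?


p-series test: Σ c/n^p converges if p > 1, diverges if p ≤ 1 (constant c > 0 doesn't affect convergence).
p = 5
5 > 1 → CONVERGES

Converges (p = 5 > 1)


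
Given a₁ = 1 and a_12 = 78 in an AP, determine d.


d = (aₙ - a₁)/(n-1)
= (78 - 1)/(12-1)
= 77/11 = 7

d = 7


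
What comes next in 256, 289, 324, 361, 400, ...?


Pattern: perfect squares: n²
Terms: 256, 289, 324, 361, 400
Next term = 441

Next term = 441


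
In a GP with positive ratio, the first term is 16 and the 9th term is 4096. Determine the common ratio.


r^(n-1) = aₙ/a₁
r^8 = 4096/16 = 256
r = 256^(1/8)
= ±2; taking r > 0 gives r = 2

r = 2


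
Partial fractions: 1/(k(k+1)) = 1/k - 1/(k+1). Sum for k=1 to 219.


1/(k(k+1)) = 1/k - 1/(k+1) (partial fractions)
Telescoping: Σ = 1 - 1/220 = 219/220

Sum = 219/220


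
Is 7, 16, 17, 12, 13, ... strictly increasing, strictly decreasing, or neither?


Differences: 9, 1, -5, 1
Difference at position 1 is +9 (> 0) but position 3 is -5 (< 0) — sequence both rises and falls
→ NOT monotonic

Not monotonic


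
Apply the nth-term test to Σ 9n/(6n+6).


lim(n→∞) 9n/(6n+6) = 9/6 = 3/2  (divide numerator and denominator by n)
lim aₙ = 3/2 ≠ 0 → series DIVERGES

Diverges (lim aₙ = 3/2 ≠ 0)


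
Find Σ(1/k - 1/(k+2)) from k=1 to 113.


Telescoping with gap 2: two head and two tail terms survive.
= (1 + 1/2) - (1/114 + 1/115)
= 3/2 - 1/114 - 1/115 = 9718/6555

Sum = 9718/6555


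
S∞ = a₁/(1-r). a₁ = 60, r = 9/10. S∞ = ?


S∞ = a₁/(1-r) = 60/(1 - 9/10)
= 60/(1/10)
= 600

S∞ = 600


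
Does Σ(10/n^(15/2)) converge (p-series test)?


p-series test: Σ c/n^p converges if p > 1, diverges if p ≤ 1 (constant c > 0 doesn't affect convergence).
p = 15/2
15/2 > 1 → CONVERGES

Converges (p = 15/2 > 1)


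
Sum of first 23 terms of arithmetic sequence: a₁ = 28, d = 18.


aₙ = 28 + (23-1)×18 = 424
Sₙ = n(a₁+aₙ)/2 = 23×(28+424)/2
= 23×452/2 = 5198

S_23 = 5198


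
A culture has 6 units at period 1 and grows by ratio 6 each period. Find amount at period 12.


aₙ = a₁·r^(n-1)
= 6×6^11
= 6×362797056
= 2176782336

a_12 = 2176782336


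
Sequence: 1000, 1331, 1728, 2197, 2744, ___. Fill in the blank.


Pattern: perfect cubes: n³
Terms: 1000, 1331, 1728, 2197, 2744
Next term = 3375

Next term = 3375


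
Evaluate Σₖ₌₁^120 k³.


n(n+1)/2 = 120×121/2 = 7260
Σk³ = 7260² = 52707600

Σk³ = 52707600


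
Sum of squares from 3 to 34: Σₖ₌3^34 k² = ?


Σₖ₌3^34 k² = Σₖ₌₁^34 k² − Σₖ₌₁^2 k²
= 34·35·69/6 − 2·3·5/6
= 13685 − 5 = 13680

Σk² = 13680


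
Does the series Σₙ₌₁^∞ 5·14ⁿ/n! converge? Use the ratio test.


aₙ = 5·14^n/n!
a_{n+1}/aₙ = 14^(n+1)/(n+1)! × n!/14^n  (constant 5 cancels)
= 14/(n+1)
L = lim(n→∞) 14/(n+1) = 0
L < 1 → series CONVERGES

Converges (ratio test: L = 0 < 1)


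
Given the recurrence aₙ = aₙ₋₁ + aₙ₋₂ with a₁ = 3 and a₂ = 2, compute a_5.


Computing iteratively: 3, 2, 5, 7, 12
a_5 = 12

a_5 = 12


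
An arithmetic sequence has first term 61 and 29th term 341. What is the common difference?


d = (aₙ - a₁)/(n-1)
= (341 - 61)/(29-1)
= 280/28 = 10

d = 10


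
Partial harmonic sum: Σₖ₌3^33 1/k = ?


Σₖ₌3^33 1/k = 1/3 + 1/4 + 1/5 + ... + 1/33
= 33984696501949/13127595717600
≈ 2.5888

Sum = 33984696501949/13127595717600 ≈ 2.5888


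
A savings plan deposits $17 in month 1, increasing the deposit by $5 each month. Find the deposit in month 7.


aₙ = a₁ + (n-1)d
= 17 + (7-1)×5
= 17 + 30
= 47

a_7 = 47


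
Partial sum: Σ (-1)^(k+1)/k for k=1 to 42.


S = 1 - 1/2 + 1/3 - 1/4 + 1/5 - 1/6 + 1/7 - 1/8 ± ...
= 0.6814
(Full series converges to +ln(2) ≈ +0.6931)

S_42 = 0.6814


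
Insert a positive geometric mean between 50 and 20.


GM = √(50×20) = √1000 = 31.6228

GM = 31.6228


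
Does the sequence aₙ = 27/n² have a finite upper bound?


a₁ = 27, a₂ = 27/4, a₃ = 27/9, ...
0 < aₙ ≤ 27 for all n ≥ 1
The sequence IS bounded

Bounded (0 < aₙ ≤ 27)


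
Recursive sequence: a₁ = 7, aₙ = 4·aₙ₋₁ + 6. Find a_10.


Computing step by step:
a_1 = 7
a_2 = 34
a_3 = 142
a_4 = 574
a_5 = 2302
a_6 = 9214
a_7 = 36862
a_8 = 147454
a_9 = 589822
a_10 = 2359294


a_10 = 2359294


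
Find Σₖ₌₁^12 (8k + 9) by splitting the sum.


Σ(8k+9) = 8·Σk + 9·n
= 8·78 + 9·12
= 624 + 108 = 732

Σ = 732


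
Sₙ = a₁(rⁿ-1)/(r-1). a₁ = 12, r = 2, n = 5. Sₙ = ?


Sₙ = 12×(2^5 - 1)/(2 - 1)
= 12×(32 - 1)/1
= 12×31/1
= 372

S_5 = 372


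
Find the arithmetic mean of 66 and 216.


AM = (66 + 216)/2 = 282/2 = 141

AM = 141


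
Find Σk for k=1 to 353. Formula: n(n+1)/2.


n(n+1)/2 = 353×354/2 = 124962/2 = 62481

Σk = 62481


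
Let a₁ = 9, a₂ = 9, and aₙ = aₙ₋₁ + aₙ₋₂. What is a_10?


Computing iteratively: 9, 9, 18, 27, 45, 72, 117, 189, 306, 495
a_10 = 495

a_10 = 495


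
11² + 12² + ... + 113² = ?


Σₖ₌11^113 k² = Σₖ₌₁^113 k² − Σₖ₌₁^10 k²
= 113·114·227/6 − 10·11·21/6
= 487369 − 385 = 486984

Σk² = 486984


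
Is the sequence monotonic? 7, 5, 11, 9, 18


Differences: -2, 6, -2, 9
Difference at position 2 is +6 (> 0) but position 1 is -2 (< 0) — sequence both rises and falls
→ NOT monotonic

Not monotonic


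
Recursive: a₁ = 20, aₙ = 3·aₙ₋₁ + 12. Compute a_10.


Computing step by step:
a_1 = 20
a_2 = 72
a_3 = 228
a_4 = 696
a_5 = 2100
a_6 = 6312
a_7 = 18948
a_8 = 56856
a_9 = 170580
a_10 = 511752


a_10 = 511752


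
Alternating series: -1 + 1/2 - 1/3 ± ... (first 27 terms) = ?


S = -1 + 1/2 - 1/3 + 1/4 - 1/5 + 1/6 - 1/7 + 1/8 ± ...
= -0.7113
(Full series converges to -ln(2) ≈ -0.6931)

S_27 = -0.7113


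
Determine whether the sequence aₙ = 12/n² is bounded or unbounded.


a₁ = 12, a₂ = 12/4, a₃ = 12/9, ...
0 < aₙ ≤ 12 for all n ≥ 1
The sequence IS bounded

Bounded (0 < aₙ ≤ 12)


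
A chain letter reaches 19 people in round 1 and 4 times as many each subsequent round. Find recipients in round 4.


aₙ = a₁·r^(n-1)
= 19×4^3
= 19×64
= 1216

a_4 = 1216


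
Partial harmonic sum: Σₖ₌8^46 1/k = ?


Σₖ₌8^46 1/k = 1/8 + 1/9 + 1/10 + ... + 1/46
= 17179728443100968869/9419588158802421600
≈ 1.8238

Sum = 17179728443100968869/9419588158802421600 ≈ 1.8238


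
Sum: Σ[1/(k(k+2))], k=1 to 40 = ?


1/(k(k+2)) = (1/2)·(1/k - 1/(k+2)) (partial fractions)
Telescoping: Σ = (1/2)·(1 + 1/2 - 1/41 - 1/42) = 625/861

Sum = 625/861


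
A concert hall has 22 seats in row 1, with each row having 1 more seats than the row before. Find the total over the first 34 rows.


aₙ = 22 + (34-1)×1 = 55
Sₙ = n(a₁+aₙ)/2 = 34×(22+55)/2
= 34×77/2 = 1309

S_34 = 1309


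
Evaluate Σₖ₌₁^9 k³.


n(n+1)/2 = 9×10/2 = 45
Σk³ = 45² = 2025

Σk³ = 2025


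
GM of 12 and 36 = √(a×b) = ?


GM = √(12×36) = √432 = 20.7846

GM = 20.7846


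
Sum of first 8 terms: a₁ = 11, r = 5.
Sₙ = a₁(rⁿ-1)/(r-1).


Sₙ = 11×(5^8 - 1)/(5 - 1)
= 11×(390625 - 1)/4
= 11×390624/4
= 1074216

S_8 = 1074216


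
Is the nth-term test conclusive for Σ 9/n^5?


lim(n→∞) 9/n^5 = 0
lim aₙ = 0 → nth-term test is INCONCLUSIVE
(Need other tests; this is actually a convergent p-series with p=5 > 1)

Inconclusive (lim aₙ = 0; need another test)


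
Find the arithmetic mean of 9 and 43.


AM = (9 + 43)/2 = 52/2 = 26

AM = 26


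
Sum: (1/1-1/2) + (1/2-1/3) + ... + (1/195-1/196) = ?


Telescoping: adjacent terms cancel.
= 1/1 - 1/196
= 1 - 1/196 = 195/196

Sum = 195/196


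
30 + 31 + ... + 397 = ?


Σₖ₌30^397 k = Σₖ₌₁^397 k − Σₖ₌₁^29 k
= 397·398/2 − 29·30/2
= 79003 − 435 = 78568

Σk = 78568


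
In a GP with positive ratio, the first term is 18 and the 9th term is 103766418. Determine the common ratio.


r^(n-1) = aₙ/a₁
r^8 = 103766418/18 = 5764801
r = 5764801^(1/8)
= ±7; taking r > 0 gives r = 7

r = 7


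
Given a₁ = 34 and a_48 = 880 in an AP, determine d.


d = (aₙ - a₁)/(n-1)
= (880 - 34)/(48-1)
= 846/47 = 18

d = 18


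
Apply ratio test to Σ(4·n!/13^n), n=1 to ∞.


aₙ = 4·n!/13^n
a_{n+1}/aₙ = (n+1)!/13^(n+1) × 13^n/n!  (constant 4 cancels)
= (n+1)/13
L = lim(n→∞) (n+1)/13 = ∞
L > 1 → series DIVERGES

Diverges (ratio test: L = ∞ > 1)


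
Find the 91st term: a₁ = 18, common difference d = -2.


aₙ = a₁ + (n-1)d
= 18 + (91-1)×-2
= 18 - 180
= -162

a_91 = -162


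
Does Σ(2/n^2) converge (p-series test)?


p-series test: Σ c/n^p converges if p > 1, diverges if p ≤ 1 (constant c > 0 doesn't affect convergence).
p = 2
2 > 1 → CONVERGES

Converges (p = 2 > 1)


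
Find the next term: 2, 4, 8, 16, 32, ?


Pattern: geometric (r=2)
Terms: 2, 4, 8, 16, 32
Next term = 64

Next term = 64


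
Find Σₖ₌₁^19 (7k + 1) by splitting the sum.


Σ(7k+1) = 7·Σk + 1·n
= 7·190 + 1·19
= 1330 + 19 = 1349

Σ = 1349


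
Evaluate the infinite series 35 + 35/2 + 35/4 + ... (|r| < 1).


S∞ = a₁/(1-r) = 35/(1 - 1/2)
= 35/(1/2)
= 70

S∞ = 70


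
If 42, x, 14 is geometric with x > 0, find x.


GM = √(42×14) = √588 = 24.2487

GM = 24.2487


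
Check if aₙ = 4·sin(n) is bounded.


For all n, -1 ≤ sin(n) ≤ 1, so -4 ≤ 4·sin(n) ≤ 4
Lower bound: -4, Upper bound: 4
The sequence IS bounded

Bounded (-4 ≤ aₙ ≤ 4)


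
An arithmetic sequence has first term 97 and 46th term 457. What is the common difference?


d = (aₙ - a₁)/(n-1)
= (457 - 97)/(46-1)
= 360/45 = 8

d = 8


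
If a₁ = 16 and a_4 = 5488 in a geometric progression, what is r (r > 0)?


r^(n-1) = aₙ/a₁
r^3 = 5488/16 = 343
r = 343^(1/3)
= 7

r = 7


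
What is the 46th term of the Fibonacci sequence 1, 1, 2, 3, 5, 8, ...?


Fibonacci sequence: 1, 1, 2, 3, 5, 8, 13, 21, 34, 55, 89, ...
F(46) = 1836311903

F(46) = 1836311903


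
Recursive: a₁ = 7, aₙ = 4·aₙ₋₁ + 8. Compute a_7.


Computing step by step:
a_1 = 7
a_2 = 36
a_3 = 152
a_4 = 616
a_5 = 2472
a_6 = 9896
a_7 = 39592


a_7 = 39592


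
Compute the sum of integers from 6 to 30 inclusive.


Σₖ₌6^30 k = Σₖ₌₁^30 k − Σₖ₌₁^5 k
= 30·31/2 − 5·6/2
= 465 − 15 = 450

Σk = 450


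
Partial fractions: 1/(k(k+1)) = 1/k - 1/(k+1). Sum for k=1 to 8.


1/(k(k+1)) = 1/k - 1/(k+1) (partial fractions)
Telescoping: Σ = 1 - 1/9 = 8/9

Sum = 8/9


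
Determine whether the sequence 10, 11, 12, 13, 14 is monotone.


Differences: 1, 1, 1, 1
All differences > 0 → strictly INCREASING

Monotonically increasing


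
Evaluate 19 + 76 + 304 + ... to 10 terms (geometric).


Sₙ = 19×(4^10 - 1)/(4 - 1)
= 19×(1048576 - 1)/3
= 19×1048575/3
= 6640975

S_10 = 6640975


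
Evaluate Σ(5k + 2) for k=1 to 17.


Σ(5k+2) = 5·Σk + 2·n
= 5·153 + 2·17
= 765 + 34 = 799

Σ = 799


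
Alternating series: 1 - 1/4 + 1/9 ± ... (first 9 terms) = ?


S = 1 - 1/4 + 1/9 - 1/16 + 1/25 - 1/36 + 1/49 - 1/64 ± ...
= 0.828
(Full series converges to +π²/12 ≈ +0.8225)

S_9 = 0.828


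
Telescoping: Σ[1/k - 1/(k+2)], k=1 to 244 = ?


Telescoping with gap 2: two head and two tail terms survive.
= (1 + 1/2) - (1/245 + 1/246)
= 3/2 - 1/245 - 1/246 = 44957/30135

Sum = 44957/30135


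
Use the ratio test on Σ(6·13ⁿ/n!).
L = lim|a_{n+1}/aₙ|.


aₙ = 6·13^n/n!
a_{n+1}/aₙ = 13^(n+1)/(n+1)! × n!/13^n  (constant 6 cancels)
= 13/(n+1)
L = lim(n→∞) 13/(n+1) = 0
L < 1 → series CONVERGES

Converges (ratio test: L = 0 < 1)


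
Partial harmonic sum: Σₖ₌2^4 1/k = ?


Σₖ₌2^4 1/k = 1/2 + 1/3 + 1/4
= 13/12
≈ 1.0833

Sum = 13/12 ≈ 1.0833


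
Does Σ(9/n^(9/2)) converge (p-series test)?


p-series test: Σ c/n^p converges if p > 1, diverges if p ≤ 1 (constant c > 0 doesn't affect convergence).
p = 9/2
9/2 > 1 → CONVERGES

Converges (p = 9/2 > 1)


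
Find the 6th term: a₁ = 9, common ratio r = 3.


aₙ = a₁·r^(n-1)
= 9×3^5
= 9×243
= 2187

a_6 = 2187


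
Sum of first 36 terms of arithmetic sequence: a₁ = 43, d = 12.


aₙ = 43 + (36-1)×12 = 463
Sₙ = n(a₁+aₙ)/2 = 36×(43+463)/2
= 36×506/2 = 9108

S_36 = 9108


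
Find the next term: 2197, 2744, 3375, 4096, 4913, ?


Pattern: perfect cubes: n³
Terms: 2197, 2744, 3375, 4096, 4913
Next term = 5832

Next term = 5832


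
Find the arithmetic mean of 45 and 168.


AM = (45 + 168)/2 = 213/2 = 106.5

AM = 106.5


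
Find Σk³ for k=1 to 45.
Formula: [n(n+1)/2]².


n(n+1)/2 = 45×46/2 = 1035
Σk³ = 1035² = 1071225

Σk³ = 1071225


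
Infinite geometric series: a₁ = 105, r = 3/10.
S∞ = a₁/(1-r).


S∞ = a₁/(1-r) = 105/(1 - 3/10)
= 105/(7/10)
= 150

S∞ = 150


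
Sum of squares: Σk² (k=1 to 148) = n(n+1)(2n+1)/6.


n = 148
n(n+1)(2n+1)/6 = 148×149×297/6
= 6549444/6 = 1091574

Σk² = 1091574


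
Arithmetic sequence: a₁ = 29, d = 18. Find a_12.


aₙ = a₁ + (n-1)d
= 29 + (12-1)×18
= 29 + 198
= 227

a_12 = 227


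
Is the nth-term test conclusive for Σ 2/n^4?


lim(n→∞) 2/n^4 = 0
lim aₙ = 0 → nth-term test is INCONCLUSIVE
(Need other tests; this is actually a convergent p-series with p=4 > 1)

Inconclusive (lim aₙ = 0; need another test)


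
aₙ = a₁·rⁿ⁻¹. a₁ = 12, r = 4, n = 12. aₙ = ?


aₙ = a₁·r^(n-1)
= 12×4^11
= 12×4194304
= 50331648

a_12 = 50331648


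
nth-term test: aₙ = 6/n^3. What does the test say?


lim(n→∞) 6/n^3 = 0
lim aₙ = 0 → nth-term test is INCONCLUSIVE
(Need other tests; this is actually a convergent p-series with p=3 > 1)

Inconclusive (lim aₙ = 0; need another test)


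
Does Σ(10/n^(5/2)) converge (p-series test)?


p-series test: Σ c/n^p converges if p > 1, diverges if p ≤ 1 (constant c > 0 doesn't affect convergence).
p = 5/2
5/2 > 1 → CONVERGES

Converges (p = 5/2 > 1)


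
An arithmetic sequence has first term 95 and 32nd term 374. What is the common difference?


d = (aₙ - a₁)/(n-1)
= (374 - 95)/(32-1)
= 279/31 = 9

d = 9


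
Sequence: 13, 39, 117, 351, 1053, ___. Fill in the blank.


Pattern: geometric (r=3)
Terms: 13, 39, 117, 351, 1053
Next term = 3159

Next term = 3159


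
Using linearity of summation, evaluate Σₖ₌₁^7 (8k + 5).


Σ(8k+5) = 8·Σk + 5·n
= 8·28 + 5·7
= 224 + 35 = 259

Σ = 259


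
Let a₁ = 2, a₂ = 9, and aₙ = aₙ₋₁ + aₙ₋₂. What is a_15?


Computing iteratively: 2, 9, 11, 20, 31, 51, 82, 133, 215, 348, 563, 911, ...
a_15 = 3859

a_15 = 3859


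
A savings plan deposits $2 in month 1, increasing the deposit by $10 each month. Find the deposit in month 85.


aₙ = a₁ + (n-1)d
= 2 + (85-1)×10
= 2 + 840
= 842

a_85 = 842


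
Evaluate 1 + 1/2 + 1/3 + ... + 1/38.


H_38 = 1/1 + 1/2 + 1/3 + ... + 1/38
= 2053580969474233/485721041551200
≈ 4.2279

H_38 = 2053580969474233/485721041551200 ≈ 4.2279


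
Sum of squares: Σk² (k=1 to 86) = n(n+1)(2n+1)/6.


n = 86
n(n+1)(2n+1)/6 = 86×87×173/6
= 1294386/6 = 215731

Σk² = 215731


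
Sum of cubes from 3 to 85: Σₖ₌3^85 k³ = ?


Σₖ₌3^85 k³ = [85·86/2]² − [2·3/2]²
= 13359025 − 9 = 13359016

Σk³ = 13359016


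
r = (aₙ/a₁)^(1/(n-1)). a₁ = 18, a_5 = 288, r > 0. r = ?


r^(n-1) = aₙ/a₁
r^4 = 288/18 = 16
r = 16^(1/4)
= ±2; taking r > 0 gives r = 2

r = 2


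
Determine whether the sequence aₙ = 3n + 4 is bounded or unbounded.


aₙ = 3n + 4 → as n→∞, aₙ→∞
No finite upper bound exists
The sequence is UNBOUNDED

Unbounded (aₙ → ∞ as n → ∞)


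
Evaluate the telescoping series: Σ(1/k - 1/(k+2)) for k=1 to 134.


Telescoping with gap 2: two head and two tail terms survive.
= (1 + 1/2) - (1/135 + 1/136)
= 3/2 - 1/135 - 1/136 = 27269/18360

Sum = 27269/18360


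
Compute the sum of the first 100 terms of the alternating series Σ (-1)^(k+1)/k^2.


S = 1 - 1/4 + 1/9 - 1/16 + 1/25 - 1/36 + 1/49 - 1/64 ± ...
= 0.8224
(Full series converges to +π²/12 ≈ +0.8225)

S_100 = 0.8224


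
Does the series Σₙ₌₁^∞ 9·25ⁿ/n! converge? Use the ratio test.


aₙ = 9·25^n/n!
a_{n+1}/aₙ = 25^(n+1)/(n+1)! × n!/25^n  (constant 9 cancels)
= 25/(n+1)
L = lim(n→∞) 25/(n+1) = 0
L < 1 → series CONVERGES

Converges (ratio test: L = 0 < 1)


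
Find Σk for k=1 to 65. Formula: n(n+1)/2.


n(n+1)/2 = 65×66/2 = 4290/2 = 2145

Σk = 2145


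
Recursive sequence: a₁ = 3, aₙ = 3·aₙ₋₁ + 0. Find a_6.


Computing step by step:
a_1 = 3
a_2 = 9
a_3 = 27
a_4 = 81
a_5 = 243
a_6 = 729


a_6 = 729


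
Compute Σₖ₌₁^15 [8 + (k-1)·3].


aₙ = 8 + (15-1)×3 = 50
Sₙ = n(a₁+aₙ)/2 = 15×(8+50)/2
= 15×58/2 = 435

S_15 = 435


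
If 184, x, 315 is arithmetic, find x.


AM = (184 + 315)/2 = 499/2 = 249.5

AM = 249.5


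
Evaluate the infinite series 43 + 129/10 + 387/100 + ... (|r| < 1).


S∞ = a₁/(1-r) = 43/(1 - 3/10)
= 43/(7/10)
= 430/7

S∞ = 430/7


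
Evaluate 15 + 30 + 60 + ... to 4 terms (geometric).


Sₙ = 15×(2^4 - 1)/(2 - 1)
= 15×(16 - 1)/1
= 15×15/1
= 225

S_4 = 225


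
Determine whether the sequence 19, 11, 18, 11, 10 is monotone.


Differences: -8, 7, -7, -1
Difference at position 2 is +7 (> 0) but position 1 is -8 (< 0) — sequence both rises and falls
→ NOT monotonic

Not monotonic


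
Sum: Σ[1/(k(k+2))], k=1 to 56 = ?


1/(k(k+2)) = (1/2)·(1/k - 1/(k+2)) (partial fractions)
Telescoping: Σ = (1/2)·(1 + 1/2 - 1/57 - 1/58) = 1211/1653

Sum = 1211/1653


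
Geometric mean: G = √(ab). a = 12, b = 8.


GM = √(12×8) = √96 = 9.798

GM = 9.798


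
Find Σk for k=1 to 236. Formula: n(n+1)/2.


n(n+1)/2 = 236×237/2 = 55932/2 = 27966

Σk = 27966


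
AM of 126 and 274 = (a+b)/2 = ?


AM = (126 + 274)/2 = 400/2 = 200

AM = 200


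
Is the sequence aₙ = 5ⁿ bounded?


aₙ = 5ⁿ → as n→∞, aₙ→∞ (since base 5 > 1)
No finite upper bound exists
The sequence is UNBOUNDED

Unbounded (aₙ → ∞ as n → ∞)


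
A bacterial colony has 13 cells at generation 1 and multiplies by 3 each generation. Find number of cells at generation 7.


aₙ = a₁·r^(n-1)
= 13×3^6
= 13×729
= 9477

a_7 = 9477


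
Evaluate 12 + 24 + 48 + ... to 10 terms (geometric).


Sₙ = 12×(2^10 - 1)/(2 - 1)
= 12×(1024 - 1)/1
= 12×1023/1
= 12276

S_10 = 12276


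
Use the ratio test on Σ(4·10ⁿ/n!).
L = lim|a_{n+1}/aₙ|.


aₙ = 4·10^n/n!
a_{n+1}/aₙ = 10^(n+1)/(n+1)! × n!/10^n  (constant 4 cancels)
= 10/(n+1)
L = lim(n→∞) 10/(n+1) = 0
L < 1 → series CONVERGES

Converges (ratio test: L = 0 < 1)


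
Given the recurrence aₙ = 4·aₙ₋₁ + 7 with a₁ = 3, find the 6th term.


Computing step by step:
a_1 = 3
a_2 = 19
a_3 = 83
a_4 = 339
a_5 = 1363
a_6 = 5459


a_6 = 5459


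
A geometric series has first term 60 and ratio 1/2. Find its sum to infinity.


S∞ = a₁/(1-r) = 60/(1 - 1/2)
= 60/(1/2)
= 120

S∞ = 120


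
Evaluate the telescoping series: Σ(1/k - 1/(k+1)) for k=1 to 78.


Telescoping: adjacent terms cancel.
= 1/1 - 1/79
= 1 - 1/79 = 78/79

Sum = 78/79


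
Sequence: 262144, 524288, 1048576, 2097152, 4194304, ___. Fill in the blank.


Pattern: powers of 2: 2ⁿ
Terms: 262144, 524288, 1048576, 2097152, 4194304
Next term = 8388608

Next term = 8388608


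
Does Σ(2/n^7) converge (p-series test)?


p-series test: Σ c/n^p converges if p > 1, diverges if p ≤ 1 (constant c > 0 doesn't affect convergence).
p = 7
7 > 1 → CONVERGES

Converges (p = 7 > 1)


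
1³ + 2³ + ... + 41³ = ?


n(n+1)/2 = 41×42/2 = 861
Σk³ = 861² = 741321

Σk³ = 741321


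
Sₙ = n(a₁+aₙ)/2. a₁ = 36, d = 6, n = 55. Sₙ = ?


aₙ = 36 + (55-1)×6 = 360
Sₙ = n(a₁+aₙ)/2 = 55×(36+360)/2
= 55×396/2 = 10890

S_55 = 10890


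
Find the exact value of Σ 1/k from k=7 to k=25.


Σₖ₌7^25 1/k = 1/7 + 1/8 + 1/9 + ... + 1/25
= 12189421207/8923714800
≈ 1.366

Sum = 12189421207/8923714800 ≈ 1.366


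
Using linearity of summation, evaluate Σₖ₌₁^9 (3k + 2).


Σ(3k+2) = 3·Σk + 2·n
= 3·45 + 2·9
= 135 + 18 = 153

Σ = 153


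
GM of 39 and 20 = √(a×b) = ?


GM = √(39×20) = √780 = 27.9285

GM = 27.9285


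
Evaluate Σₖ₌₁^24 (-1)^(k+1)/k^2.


S = 1 - 1/4 + 1/9 - 1/16 + 1/25 - 1/36 + 1/49 - 1/64 ± ...
= 0.8216
(Full series converges to +π²/12 ≈ +0.8225)

S_24 = 0.8216


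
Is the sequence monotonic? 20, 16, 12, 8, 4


Differences: -4, -4, -4, -4
All differences < 0 → strictly DECREASING

Monotonically decreasing


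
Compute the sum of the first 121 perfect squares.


n = 121
n(n+1)(2n+1)/6 = 121×122×243/6
= 3587166/6 = 597861

Σk² = 597861


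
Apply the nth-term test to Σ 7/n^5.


lim(n→∞) 7/n^5 = 0
lim aₙ = 0 → nth-term test is INCONCLUSIVE
(Need other tests; this is actually a convergent p-series with p=5 > 1)

Inconclusive (lim aₙ = 0; need another test)


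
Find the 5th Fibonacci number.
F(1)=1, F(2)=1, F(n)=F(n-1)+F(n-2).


Fibonacci sequence: 1, 1, 2, 3, 5
F(5) = 5

F(5) = 5


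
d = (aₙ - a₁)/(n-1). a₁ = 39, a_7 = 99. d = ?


d = (aₙ - a₁)/(n-1)
= (99 - 39)/(7-1)
= 60/6 = 10

d = 10


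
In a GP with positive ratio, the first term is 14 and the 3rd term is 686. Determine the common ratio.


r^(n-1) = aₙ/a₁
r^2 = 686/14 = 49
r = 49^(1/2)
= ±7; taking r > 0 gives r = 7

r = 7


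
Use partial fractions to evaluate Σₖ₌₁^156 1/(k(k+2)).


1/(k(k+2)) = (1/2)·(1/k - 1/(k+2)) (partial fractions)
Telescoping: Σ = (1/2)·(1 + 1/2 - 1/157 - 1/158) = 18447/24806

Sum = 18447/24806


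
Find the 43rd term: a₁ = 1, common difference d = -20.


aₙ = a₁ + (n-1)d
= 1 + (43-1)×-20
= 1 - 840
= -839

a_43 = -839


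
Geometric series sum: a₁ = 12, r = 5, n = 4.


Sₙ = 12×(5^4 - 1)/(5 - 1)
= 12×(625 - 1)/4
= 12×624/4
= 1872

S_4 = 1872


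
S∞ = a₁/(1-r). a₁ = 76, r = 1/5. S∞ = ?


S∞ = a₁/(1-r) = 76/(1 - 1/5)
= 76/(4/5)
= 95

S∞ = 95


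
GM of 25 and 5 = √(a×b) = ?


GM = √(25×5) = √125 = 11.1803

GM = 11.1803


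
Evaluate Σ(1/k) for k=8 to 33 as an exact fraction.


Σₖ₌8^33 1/k = 1/8 + 1/9 + 1/10 + ... + 1/33
= 19638109753429/13127595717600
≈ 1.4959

Sum = 19638109753429/13127595717600 ≈ 1.4959


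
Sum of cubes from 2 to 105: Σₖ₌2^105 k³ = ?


Σₖ₌2^105 k³ = [105·106/2]² − [1·2/2]²
= 30969225 − 1 = 30969224

Σk³ = 30969224


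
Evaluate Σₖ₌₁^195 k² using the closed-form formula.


n = 195
n(n+1)(2n+1)/6 = 195×196×391/6
= 14944020/6 = 2490670

Σk² = 2490670


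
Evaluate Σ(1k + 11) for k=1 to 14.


Σ(1k+11) = 1·Σk + 11·n
= 1·105 + 11·14
= 105 + 154 = 259

Σ = 259


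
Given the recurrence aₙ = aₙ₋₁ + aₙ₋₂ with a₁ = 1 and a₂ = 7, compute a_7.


Computing iteratively: 1, 7, 8, 15, 23, 38, 61
a_7 = 61

a_7 = 61


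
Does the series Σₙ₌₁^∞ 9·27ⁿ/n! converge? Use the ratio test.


aₙ = 9·27^n/n!
a_{n+1}/aₙ = 27^(n+1)/(n+1)! × n!/27^n  (constant 9 cancels)
= 27/(n+1)
L = lim(n→∞) 27/(n+1) = 0
L < 1 → series CONVERGES

Converges (ratio test: L = 0 < 1)


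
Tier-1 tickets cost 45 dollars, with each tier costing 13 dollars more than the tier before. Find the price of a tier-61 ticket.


aₙ = a₁ + (n-1)d
= 45 + (61-1)×13
= 45 + 780
= 825

a_61 = 825


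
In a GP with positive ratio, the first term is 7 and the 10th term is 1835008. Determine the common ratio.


r^(n-1) = aₙ/a₁
r^9 = 1835008/7 = 262144
r = 262144^(1/9)
= 4

r = 4


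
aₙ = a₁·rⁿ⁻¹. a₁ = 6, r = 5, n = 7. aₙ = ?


aₙ = a₁·r^(n-1)
= 6×5^6
= 6×15625
= 93750

a_7 = 93750


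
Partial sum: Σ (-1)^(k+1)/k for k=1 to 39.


S = 1 - 1/2 + 1/3 - 1/4 + 1/5 - 1/6 + 1/7 - 1/8 ± ...
= 0.7058
(Full series converges to +ln(2) ≈ +0.6931)

S_39 = 0.7058


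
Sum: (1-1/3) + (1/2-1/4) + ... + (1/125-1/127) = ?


Telescoping with gap 2: two head and two tail terms survive.
= (1 + 1/2) - (1/126 + 1/127)
= 3/2 - 1/126 - 1/127 = 11875/8001

Sum = 11875/8001


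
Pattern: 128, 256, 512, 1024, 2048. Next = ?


Pattern: powers of 2: 2ⁿ
Terms: 128, 256, 512, 1024, 2048
Next term = 4096

Next term = 4096


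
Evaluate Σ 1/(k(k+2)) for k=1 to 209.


1/(k(k+2)) = (1/2)·(1/k - 1/(k+2)) (partial fractions)
Telescoping: Σ = (1/2)·(1 + 1/2 - 1/210 - 1/211) = 16511/22155

Sum = 16511/22155


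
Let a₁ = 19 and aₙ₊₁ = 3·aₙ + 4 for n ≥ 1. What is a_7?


Computing step by step:
a_1 = 19
a_2 = 61
a_3 = 187
a_4 = 565
a_5 = 1699
a_6 = 5101
a_7 = 15307


a_7 = 15307


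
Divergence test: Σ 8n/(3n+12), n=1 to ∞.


lim(n→∞) 8n/(3n+12) = 8/3 = 8/3  (divide numerator and denominator by n)
lim aₙ = 8/3 ≠ 0 → series DIVERGES

Diverges (lim aₙ = 8/3 ≠ 0)


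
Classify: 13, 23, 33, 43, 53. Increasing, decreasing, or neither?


Differences: 10, 10, 10, 10
All differences > 0 → strictly INCREASING

Monotonically increasing


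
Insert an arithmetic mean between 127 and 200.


AM = (127 + 200)/2 = 327/2 = 163.5

AM = 163.5


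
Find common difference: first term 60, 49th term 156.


d = (aₙ - a₁)/(n-1)
= (156 - 60)/(49-1)
= 96/48 = 2

d = 2


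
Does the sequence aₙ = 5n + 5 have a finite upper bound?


aₙ = 5n + 5 → as n→∞, aₙ→∞
No finite upper bound exists
The sequence is UNBOUNDED

Unbounded (aₙ → ∞ as n → ∞)


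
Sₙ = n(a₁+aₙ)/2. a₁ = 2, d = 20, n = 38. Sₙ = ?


aₙ = 2 + (38-1)×20 = 742
Sₙ = n(a₁+aₙ)/2 = 38×(2+742)/2
= 38×744/2 = 14136

S_38 = 14136


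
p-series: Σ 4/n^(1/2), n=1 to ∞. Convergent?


p-series test: Σ c/n^p converges if p > 1, diverges if p ≤ 1 (constant c > 0 doesn't affect convergence).
p = 1/2
1/2 ≤ 1 → DIVERGES

Diverges (p = 1/2 ≤ 1)


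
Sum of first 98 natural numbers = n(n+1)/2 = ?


n(n+1)/2 = 98×99/2 = 9702/2 = 4851

Σk = 4851


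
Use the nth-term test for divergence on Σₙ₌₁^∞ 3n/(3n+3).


lim(n→∞) 3n/(3n+3) = 3/3 = 1  (divide numerator and denominator by n)
lim aₙ = 1 ≠ 0 → series DIVERGES

Diverges (lim aₙ = 1 ≠ 0)


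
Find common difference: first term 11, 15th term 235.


d = (aₙ - a₁)/(n-1)
= (235 - 11)/(15-1)
= 224/14 = 16

d = 16


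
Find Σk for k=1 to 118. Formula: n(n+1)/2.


n(n+1)/2 = 118×119/2 = 14042/2 = 7021

Σk = 7021


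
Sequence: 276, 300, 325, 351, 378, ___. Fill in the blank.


Pattern: triangular numbers: n(n+1)/2
Terms: 276, 300, 325, 351, 378
Next term = 406

Next term = 406


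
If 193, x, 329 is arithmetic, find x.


AM = (193 + 329)/2 = 522/2 = 261

AM = 261


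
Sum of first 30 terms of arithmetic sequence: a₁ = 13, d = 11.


aₙ = 13 + (30-1)×11 = 332
Sₙ = n(a₁+aₙ)/2 = 30×(13+332)/2
= 30×345/2 = 5175

S_30 = 5175


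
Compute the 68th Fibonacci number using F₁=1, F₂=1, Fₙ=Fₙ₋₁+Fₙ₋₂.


Fibonacci sequence: 1, 1, 2, 3, 5, 8, 13, 21, 34, 55, 89, ...
F(68) = 72723460248141

F(68) = 72723460248141


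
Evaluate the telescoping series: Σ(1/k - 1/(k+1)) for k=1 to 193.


Telescoping: adjacent terms cancel.
= 1/1 - 1/194
= 1 - 1/194 = 193/194

Sum = 193/194


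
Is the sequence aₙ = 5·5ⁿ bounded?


aₙ = 5·5ⁿ → as n→∞, aₙ→∞ (since base 5 > 1)
No finite upper bound exists
The sequence is UNBOUNDED

Unbounded (aₙ → ∞ as n → ∞)


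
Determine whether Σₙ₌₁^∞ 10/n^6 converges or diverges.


p-series test: Σ c/n^p converges if p > 1, diverges if p ≤ 1 (constant c > 0 doesn't affect convergence).
p = 6
6 > 1 → CONVERGES

Converges (p = 6 > 1)


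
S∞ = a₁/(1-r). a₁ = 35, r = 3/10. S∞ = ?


S∞ = a₁/(1-r) = 35/(1 - 3/10)
= 35/(7/10)
= 50

S∞ = 50


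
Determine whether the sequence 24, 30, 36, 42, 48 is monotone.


Differences: 6, 6, 6, 6
All differences > 0 → strictly INCREASING

Monotonically increasing


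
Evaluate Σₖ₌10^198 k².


Σₖ₌10^198 k² = Σₖ₌₁^198 k² − Σₖ₌₁^9 k²
= 198·199·397/6 − 9·10·19/6
= 2607099 − 285 = 2606814

Σk² = 2606814


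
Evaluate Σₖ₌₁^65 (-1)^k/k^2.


S = -1 + 1/4 - 1/9 + 1/16 - 1/25 + 1/36 - 1/49 + 1/64 ± ...
= -0.8226
(Full series converges to -π²/12 ≈ -0.8225)

S_65 = -0.8226


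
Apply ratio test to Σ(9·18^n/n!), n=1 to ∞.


aₙ = 9·18^n/n!
a_{n+1}/aₙ = 18^(n+1)/(n+1)! × n!/18^n  (constant 9 cancels)
= 18/(n+1)
L = lim(n→∞) 18/(n+1) = 0
L < 1 → series CONVERGES

Converges (ratio test: L = 0 < 1)


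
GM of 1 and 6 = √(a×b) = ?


GM = √(1×6) = √6 = 2.4495

GM = 2.4495


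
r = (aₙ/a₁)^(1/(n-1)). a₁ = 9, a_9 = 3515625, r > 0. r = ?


r^(n-1) = aₙ/a₁
r^8 = 3515625/9 = 390625
r = 390625^(1/8)
= ±5; taking r > 0 gives r = 5

r = 5


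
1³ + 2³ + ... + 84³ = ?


n(n+1)/2 = 84×85/2 = 3570
Σk³ = 3570² = 12744900

Σk³ = 12744900


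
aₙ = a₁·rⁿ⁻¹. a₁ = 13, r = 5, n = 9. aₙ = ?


aₙ = a₁·r^(n-1)
= 13×5^8
= 13×390625
= 5078125

a_9 = 5078125


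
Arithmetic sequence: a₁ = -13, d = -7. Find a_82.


aₙ = a₁ + (n-1)d
= -13 + (82-1)×-7
= -13 - 567
= -580

a_82 = -580


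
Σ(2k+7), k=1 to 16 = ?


Σ(2k+7) = 2·Σk + 7·n
= 2·136 + 7·16
= 272 + 112 = 384

Σ = 384


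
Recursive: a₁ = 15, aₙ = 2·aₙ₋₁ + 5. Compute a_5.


Computing step by step:
a_1 = 15
a_2 = 35
a_3 = 75
a_4 = 155
a_5 = 315


a_5 = 315


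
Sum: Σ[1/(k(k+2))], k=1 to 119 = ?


1/(k(k+2)) = (1/2)·(1/k - 1/(k+2)) (partial fractions)
Telescoping: Σ = (1/2)·(1 + 1/2 - 1/120 - 1/121) = 21539/29040

Sum = 21539/29040


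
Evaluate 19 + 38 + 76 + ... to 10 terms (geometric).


Sₙ = 19×(2^10 - 1)/(2 - 1)
= 19×(1024 - 1)/1
= 19×1023/1
= 19437

S_10 = 19437


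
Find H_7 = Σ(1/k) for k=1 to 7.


H_7 = 1/1 + 1/2 + 1/3 + 1/4 + 1/5 + 1/6 + 1/7
= 363/140
≈ 2.5929

H_7 = 363/140 ≈ 2.5929


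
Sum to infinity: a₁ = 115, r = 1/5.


S∞ = a₁/(1-r) = 115/(1 - 1/5)
= 115/(4/5)
= 575/4

S∞ = 575/4


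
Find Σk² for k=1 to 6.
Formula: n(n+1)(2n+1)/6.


n = 6
n(n+1)(2n+1)/6 = 6×7×13/6
= 546/6 = 91

Σk² = 91


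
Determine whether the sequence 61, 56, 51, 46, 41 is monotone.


Differences: -5, -5, -5, -5
All differences < 0 → strictly DECREASING

Monotonically decreasing


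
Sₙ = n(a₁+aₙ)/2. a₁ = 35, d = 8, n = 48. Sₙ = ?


aₙ = 35 + (48-1)×8 = 411
Sₙ = n(a₁+aₙ)/2 = 48×(35+411)/2
= 48×446/2 = 10704

S_48 = 10704


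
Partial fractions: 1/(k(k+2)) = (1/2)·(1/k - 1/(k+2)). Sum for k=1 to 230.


1/(k(k+2)) = (1/2)·(1/k - 1/(k+2)) (partial fractions)
Telescoping: Σ = (1/2)·(1 + 1/2 - 1/231 - 1/232) = 79925/107184

Sum = 79925/107184


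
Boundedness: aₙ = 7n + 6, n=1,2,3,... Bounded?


aₙ = 7n + 6 → as n→∞, aₙ→∞
No finite upper bound exists
The sequence is UNBOUNDED

Unbounded (aₙ → ∞ as n → ∞)


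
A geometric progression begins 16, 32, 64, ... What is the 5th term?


aₙ = a₁·r^(n-1)
= 16×2^4
= 16×16
= 256

a_5 = 256


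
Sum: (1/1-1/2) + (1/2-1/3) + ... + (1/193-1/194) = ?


Telescoping: adjacent terms cancel.
= 1/1 - 1/194
= 1 - 1/194 = 193/194

Sum = 193/194


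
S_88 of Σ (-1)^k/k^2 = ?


S = -1 + 1/4 - 1/9 + 1/16 - 1/25 + 1/36 - 1/49 + 1/64 ± ...
= -0.8224
(Full series converges to -π²/12 ≈ -0.8225)

S_88 = -0.8224


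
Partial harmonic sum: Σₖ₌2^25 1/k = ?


Σₖ₌2^25 1/k = 1/2 + 1/3 + 1/4 + ... + 1/25
= 25128807667/8923714800
≈ 2.816

Sum = 25128807667/8923714800 ≈ 2.816


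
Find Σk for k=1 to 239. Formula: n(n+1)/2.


n(n+1)/2 = 239×240/2 = 57360/2 = 28680

Σk = 28680


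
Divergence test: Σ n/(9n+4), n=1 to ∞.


lim(n→∞) n/(9n+4) = 1/9 = 1/9  (divide numerator and denominator by n)
lim aₙ = 1/9 ≠ 0 → series DIVERGES

Diverges (lim aₙ = 1/9 ≠ 0)


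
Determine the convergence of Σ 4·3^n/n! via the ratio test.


aₙ = 4·3^n/n!
a_{n+1}/aₙ = 3^(n+1)/(n+1)! × n!/3^n  (constant 4 cancels)
= 3/(n+1)
L = lim(n→∞) 3/(n+1) = 0
L < 1 → series CONVERGES

Converges (ratio test: L = 0 < 1)


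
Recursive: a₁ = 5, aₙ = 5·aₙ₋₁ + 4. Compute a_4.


Computing step by step:
a_1 = 5
a_2 = 29
a_3 = 149
a_4 = 749


a_4 = 749


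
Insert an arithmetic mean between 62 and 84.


AM = (62 + 84)/2 = 146/2 = 73

AM = 73


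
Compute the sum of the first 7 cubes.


n(n+1)/2 = 7×8/2 = 28
Σk³ = 28² = 784

Σk³ = 784


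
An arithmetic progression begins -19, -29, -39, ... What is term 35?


aₙ = a₁ + (n-1)d
= -19 + (35-1)×-10
= -19 - 340
= -359

a_35 = -359


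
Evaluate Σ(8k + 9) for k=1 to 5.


Σ(8k+9) = 8·Σk + 9·n
= 8·15 + 9·5
= 120 + 45 = 165

Σ = 165


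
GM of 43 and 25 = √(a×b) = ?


GM = √(43×25) = √1075 = 32.7872

GM = 32.7872


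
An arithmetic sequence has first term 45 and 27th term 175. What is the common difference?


d = (aₙ - a₁)/(n-1)
= (175 - 45)/(27-1)
= 130/26 = 5

d = 5


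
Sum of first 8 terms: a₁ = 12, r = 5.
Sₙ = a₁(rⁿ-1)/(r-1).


Sₙ = 12×(5^8 - 1)/(5 - 1)
= 12×(390625 - 1)/4
= 12×390624/4
= 1171872

S_8 = 1171872


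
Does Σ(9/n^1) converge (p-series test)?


p-series test: Σ c/n^p converges if p > 1, diverges if p ≤ 1 (constant c > 0 doesn't affect convergence).
p = 1
1 ≤ 1 → DIVERGES

Diverges (p = 1 ≤ 1)


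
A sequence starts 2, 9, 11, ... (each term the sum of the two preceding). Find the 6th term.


Computing iteratively: 2, 9, 11, 20, 31, 51
a_6 = 51

a_6 = 51


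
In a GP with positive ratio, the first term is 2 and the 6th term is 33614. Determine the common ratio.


r^(n-1) = aₙ/a₁
r^5 = 33614/2 = 16807
r = 16807^(1/5)
= 7

r = 7


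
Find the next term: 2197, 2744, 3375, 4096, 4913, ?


Pattern: perfect cubes: n³
Terms: 2197, 2744, 3375, 4096, 4913
Next term = 5832

Next term = 5832


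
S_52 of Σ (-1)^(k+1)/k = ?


S = 1 - 1/2 + 1/3 - 1/4 + 1/5 - 1/6 + 1/7 - 1/8 ± ...
= 0.6836
(Full series converges to +ln(2) ≈ +0.6931)

S_52 = 0.6836


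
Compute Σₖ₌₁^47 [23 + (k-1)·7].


aₙ = 23 + (47-1)×7 = 345
Sₙ = n(a₁+aₙ)/2 = 47×(23+345)/2
= 47×368/2 = 8648

S_47 = 8648


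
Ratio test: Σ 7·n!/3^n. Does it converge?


aₙ = 7·n!/3^n
a_{n+1}/aₙ = (n+1)!/3^(n+1) × 3^n/n!  (constant 7 cancels)
= (n+1)/3
L = lim(n→∞) (n+1)/3 = ∞
L > 1 → series DIVERGES

Diverges (ratio test: L = ∞ > 1)


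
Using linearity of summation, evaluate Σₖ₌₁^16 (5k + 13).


Σ(5k+13) = 5·Σk + 13·n
= 5·136 + 13·16
= 680 + 208 = 888

Σ = 888


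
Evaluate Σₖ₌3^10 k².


Σₖ₌3^10 k² = Σₖ₌₁^10 k² − Σₖ₌₁^2 k²
= 10·11·21/6 − 2·3·5/6
= 385 − 5 = 380

Σk² = 380


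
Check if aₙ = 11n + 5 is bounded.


aₙ = 11n + 5 → as n→∞, aₙ→∞
No finite upper bound exists
The sequence is UNBOUNDED

Unbounded (aₙ → ∞ as n → ∞)


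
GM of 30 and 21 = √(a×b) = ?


GM = √(30×21) = √630 = 25.0998

GM = 25.0998


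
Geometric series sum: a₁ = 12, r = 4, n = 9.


Sₙ = 12×(4^9 - 1)/(4 - 1)
= 12×(262144 - 1)/3
= 12×262143/3
= 1048572

S_9 = 1048572


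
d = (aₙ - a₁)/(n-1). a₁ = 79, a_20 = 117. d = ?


d = (aₙ - a₁)/(n-1)
= (117 - 79)/(20-1)
= 38/19 = 2

d = 2


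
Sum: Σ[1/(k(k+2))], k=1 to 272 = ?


1/(k(k+2)) = (1/2)·(1/k - 1/(k+2)) (partial fractions)
Telescoping: Σ = (1/2)·(1 + 1/2 - 1/273 - 1/274) = 27914/37401

Sum = 27914/37401


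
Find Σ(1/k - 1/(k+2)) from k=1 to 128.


Telescoping with gap 2: two head and two tail terms survive.
= (1 + 1/2) - (1/129 + 1/130)
= 3/2 - 1/129 - 1/130 = 12448/8385

Sum = 12448/8385


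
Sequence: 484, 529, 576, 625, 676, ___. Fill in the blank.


Pattern: perfect squares: n²
Terms: 484, 529, 576, 625, 676
Next term = 729

Next term = 729


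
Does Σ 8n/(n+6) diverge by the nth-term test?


lim(n→∞) 8n/(n+6) = 8/1 = 8  (divide numerator and denominator by n)
lim aₙ = 8 ≠ 0 → series DIVERGES

Diverges (lim aₙ = 8 ≠ 0)


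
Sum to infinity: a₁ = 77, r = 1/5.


S∞ = a₁/(1-r) = 77/(1 - 1/5)
= 77/(4/5)
= 385/4

S∞ = 385/4


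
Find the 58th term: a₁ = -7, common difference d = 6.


aₙ = a₁ + (n-1)d
= -7 + (58-1)×6
= -7 + 342
= 335

a_58 = 335


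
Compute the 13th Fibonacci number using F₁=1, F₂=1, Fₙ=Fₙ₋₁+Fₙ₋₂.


Fibonacci sequence: 1, 1, 2, 3, 5, 8, 13, 21, 34, 55, 89, ...
F(13) = 233

F(13) = 233


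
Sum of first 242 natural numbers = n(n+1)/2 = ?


n(n+1)/2 = 242×243/2 = 58806/2 = 29403

Σk = 29403


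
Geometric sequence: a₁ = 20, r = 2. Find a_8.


aₙ = a₁·r^(n-1)
= 20×2^7
= 20×128
= 2560

a_8 = 2560


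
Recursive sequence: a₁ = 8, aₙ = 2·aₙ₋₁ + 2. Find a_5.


Computing step by step:
a_1 = 8
a_2 = 18
a_3 = 38
a_4 = 78
a_5 = 158


a_5 = 158


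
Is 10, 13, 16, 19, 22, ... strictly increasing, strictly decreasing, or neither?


Differences: 3, 3, 3, 3
All differences > 0 → strictly INCREASING

Monotonically increasing


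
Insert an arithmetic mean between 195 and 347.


AM = (195 + 347)/2 = 542/2 = 271

AM = 271


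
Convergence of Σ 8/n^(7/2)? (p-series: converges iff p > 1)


p-series test: Σ c/n^p converges if p > 1, diverges if p ≤ 1 (constant c > 0 doesn't affect convergence).
p = 7/2
7/2 > 1 → CONVERGES

Converges (p = 7/2 > 1)


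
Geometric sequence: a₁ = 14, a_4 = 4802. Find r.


r^(n-1) = aₙ/a₁
r^3 = 4802/14 = 343
r = 343^(1/3)
= 7

r = 7


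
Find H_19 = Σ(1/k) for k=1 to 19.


H_19 = 1/1 + 1/2 + 1/3 + ... + 1/19
= 275295799/77597520
≈ 3.5477

H_19 = 275295799/77597520 ≈ 3.5477


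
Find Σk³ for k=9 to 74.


Σₖ₌9^74 k³ = [74·75/2]² − [8·9/2]²
= 7700625 − 1296 = 7699329

Σk³ = 7699329


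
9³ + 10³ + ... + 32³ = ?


Σₖ₌9^32 k³ = [32·33/2]² − [8·9/2]²
= 278784 − 1296 = 277488

Σk³ = 277488


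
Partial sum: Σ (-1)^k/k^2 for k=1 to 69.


S = -1 + 1/4 - 1/9 + 1/16 - 1/25 + 1/36 - 1/49 + 1/64 ± ...
= -0.8226
(Full series converges to -π²/12 ≈ -0.8225)

S_69 = -0.8226


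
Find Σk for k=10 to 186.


Σₖ₌10^186 k = Σₖ₌₁^186 k − Σₖ₌₁^9 k
= 186·187/2 − 9·10/2
= 17391 − 45 = 17346

Σk = 17346


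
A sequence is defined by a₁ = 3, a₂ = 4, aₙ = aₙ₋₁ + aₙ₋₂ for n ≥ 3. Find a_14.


Computing iteratively: 3, 4, 7, 11, 18, 29, 47, 76, 123, 199, 322, 521, ...
a_14 = 1364

a_14 = 1364
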